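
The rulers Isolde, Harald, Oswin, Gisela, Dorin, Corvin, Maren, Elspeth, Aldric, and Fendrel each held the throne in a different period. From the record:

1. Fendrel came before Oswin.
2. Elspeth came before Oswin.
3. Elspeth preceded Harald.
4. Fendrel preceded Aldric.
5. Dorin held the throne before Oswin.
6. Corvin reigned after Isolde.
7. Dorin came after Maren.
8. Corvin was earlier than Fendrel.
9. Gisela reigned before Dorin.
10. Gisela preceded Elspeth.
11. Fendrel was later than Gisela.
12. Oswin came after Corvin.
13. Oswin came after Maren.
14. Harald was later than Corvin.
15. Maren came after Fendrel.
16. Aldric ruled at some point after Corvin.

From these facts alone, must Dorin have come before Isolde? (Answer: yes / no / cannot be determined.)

no

Tracing the constraints gives Isolde → Corvin → Fendrel → Maren → Dorin, so Isolde must come before Dorin.
That means Dorin cannot be before Isolde.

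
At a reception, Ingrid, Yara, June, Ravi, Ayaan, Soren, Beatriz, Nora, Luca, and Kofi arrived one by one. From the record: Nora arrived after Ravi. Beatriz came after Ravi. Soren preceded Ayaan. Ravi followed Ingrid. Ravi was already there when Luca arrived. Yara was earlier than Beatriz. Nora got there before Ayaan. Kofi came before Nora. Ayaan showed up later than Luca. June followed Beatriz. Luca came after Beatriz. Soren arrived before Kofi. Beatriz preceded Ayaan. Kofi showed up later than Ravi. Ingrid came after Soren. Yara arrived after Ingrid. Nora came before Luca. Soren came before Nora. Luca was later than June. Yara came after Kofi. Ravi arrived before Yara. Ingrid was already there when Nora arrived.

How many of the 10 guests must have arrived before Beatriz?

Directly stated before Beatriz: Ravi and Yara.
Ingrid reaches Beatriz via Ingrid → Ravi → Beatriz.
Kofi reaches Beatriz via Kofi → Yara → Beatriz.
Soren reaches Beatriz via Soren → Kofi → Yara → Beatriz.
No chain forces Luca (or any of the others) ahead of Beatriz.
That's Ingrid, Kofi, Ravi, Soren, and Yara — 5 in all.

5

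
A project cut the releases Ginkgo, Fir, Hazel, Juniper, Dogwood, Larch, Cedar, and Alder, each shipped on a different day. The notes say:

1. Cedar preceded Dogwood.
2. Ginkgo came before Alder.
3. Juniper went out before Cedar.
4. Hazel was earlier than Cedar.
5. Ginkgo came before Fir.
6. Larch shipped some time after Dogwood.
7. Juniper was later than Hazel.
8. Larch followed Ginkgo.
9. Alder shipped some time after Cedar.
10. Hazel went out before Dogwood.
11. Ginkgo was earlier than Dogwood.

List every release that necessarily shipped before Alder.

Directly stated before Alder: Cedar and Ginkgo.
Hazel reaches Alder via Hazel → Cedar → Alder.
Juniper reaches Alder via Juniper → Cedar → Alder.
No chain forces Dogwood (or any of the others) ahead of Alder.

Cedar, Ginkgo, Hazel, Juniper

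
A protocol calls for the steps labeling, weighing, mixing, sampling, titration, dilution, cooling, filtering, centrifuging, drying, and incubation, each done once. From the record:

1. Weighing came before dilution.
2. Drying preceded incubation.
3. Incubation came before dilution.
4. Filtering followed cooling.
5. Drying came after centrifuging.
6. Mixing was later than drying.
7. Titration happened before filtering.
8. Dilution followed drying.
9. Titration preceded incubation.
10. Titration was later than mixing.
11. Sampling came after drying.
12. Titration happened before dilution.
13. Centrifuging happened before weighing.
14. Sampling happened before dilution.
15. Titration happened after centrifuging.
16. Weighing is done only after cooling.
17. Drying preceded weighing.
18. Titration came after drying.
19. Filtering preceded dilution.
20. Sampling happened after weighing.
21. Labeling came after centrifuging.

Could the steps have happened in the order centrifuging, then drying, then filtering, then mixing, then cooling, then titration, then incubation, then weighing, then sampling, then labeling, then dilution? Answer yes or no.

no

The constraints require titration before filtering, but in the proposed sequence filtering appears ahead of titration. That one violation is enough.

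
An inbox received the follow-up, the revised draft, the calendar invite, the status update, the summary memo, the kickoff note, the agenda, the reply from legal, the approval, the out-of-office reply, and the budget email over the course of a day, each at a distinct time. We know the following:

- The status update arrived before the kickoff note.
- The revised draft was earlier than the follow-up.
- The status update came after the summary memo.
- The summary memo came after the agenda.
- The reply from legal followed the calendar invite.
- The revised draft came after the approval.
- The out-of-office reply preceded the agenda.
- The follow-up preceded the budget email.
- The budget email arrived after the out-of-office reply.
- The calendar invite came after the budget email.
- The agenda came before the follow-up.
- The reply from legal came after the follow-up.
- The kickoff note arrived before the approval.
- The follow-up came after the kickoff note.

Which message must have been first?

the out-of-office reply

The out-of-office reply has a chain of constraints placing it before every other message, so the out-of-office reply must be first.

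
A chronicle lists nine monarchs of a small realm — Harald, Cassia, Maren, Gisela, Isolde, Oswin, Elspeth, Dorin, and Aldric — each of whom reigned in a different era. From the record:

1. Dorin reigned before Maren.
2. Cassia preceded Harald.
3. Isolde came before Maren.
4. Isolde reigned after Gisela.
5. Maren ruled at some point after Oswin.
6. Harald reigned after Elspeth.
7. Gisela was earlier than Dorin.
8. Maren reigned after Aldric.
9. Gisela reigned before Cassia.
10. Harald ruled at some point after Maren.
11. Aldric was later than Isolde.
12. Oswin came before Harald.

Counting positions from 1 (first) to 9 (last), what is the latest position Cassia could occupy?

8

Cassia must come before Harald — 1 ruler forced after them.
Everything else can be placed before Cassia in some valid order, so Cassia can sit as late as position 9 − 1 = 8.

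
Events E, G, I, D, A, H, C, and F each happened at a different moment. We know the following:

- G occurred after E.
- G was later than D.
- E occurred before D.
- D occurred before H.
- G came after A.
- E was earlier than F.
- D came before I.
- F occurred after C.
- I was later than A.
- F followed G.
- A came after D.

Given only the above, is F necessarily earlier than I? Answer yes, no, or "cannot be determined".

No chain of stated constraints runs from F to I, and none runs from I to F either.
So the relative order of F and I is not fixed by the given facts.

cannot be determined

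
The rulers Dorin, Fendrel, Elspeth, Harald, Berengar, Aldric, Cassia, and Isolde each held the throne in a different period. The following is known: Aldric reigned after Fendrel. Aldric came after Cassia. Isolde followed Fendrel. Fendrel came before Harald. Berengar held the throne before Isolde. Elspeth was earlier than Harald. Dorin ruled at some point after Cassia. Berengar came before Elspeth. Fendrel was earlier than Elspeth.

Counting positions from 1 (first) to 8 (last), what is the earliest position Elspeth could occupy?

Berengar and Fendrel must both come before Elspeth — 2 forced predecessors.
Nothing else is forced ahead of Elspeth, so their earliest slot is position 2 + 1 = 3.

3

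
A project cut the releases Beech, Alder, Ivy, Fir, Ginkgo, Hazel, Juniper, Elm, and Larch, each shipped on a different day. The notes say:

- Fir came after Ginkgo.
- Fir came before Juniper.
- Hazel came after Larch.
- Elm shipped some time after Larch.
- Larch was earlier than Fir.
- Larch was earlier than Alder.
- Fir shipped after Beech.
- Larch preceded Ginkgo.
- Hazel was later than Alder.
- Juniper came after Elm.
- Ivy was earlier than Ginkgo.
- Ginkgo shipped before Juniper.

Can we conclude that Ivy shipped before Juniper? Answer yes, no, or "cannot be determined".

Chain the constraints: Ivy → Ginkgo → Juniper. Each link is directly stated, so Ivy comes before Juniper.

yes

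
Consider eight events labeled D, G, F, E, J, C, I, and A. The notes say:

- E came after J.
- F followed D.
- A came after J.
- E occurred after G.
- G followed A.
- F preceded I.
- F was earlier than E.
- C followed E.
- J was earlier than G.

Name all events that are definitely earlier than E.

A, D, F, G, J

Directly stated before E: F, G, and J.
A reaches E via A → G → E.
D reaches E via D → F → E.
No chain forces I (or any of the others) ahead of E.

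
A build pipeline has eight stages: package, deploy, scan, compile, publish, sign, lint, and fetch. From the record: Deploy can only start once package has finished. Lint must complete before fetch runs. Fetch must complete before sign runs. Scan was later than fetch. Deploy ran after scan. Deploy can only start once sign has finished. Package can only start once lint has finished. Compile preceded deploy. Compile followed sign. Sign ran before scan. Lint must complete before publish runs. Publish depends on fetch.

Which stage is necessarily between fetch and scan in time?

Tracing the constraints gives fetch → sign → scan, so sign sits after fetch and before scan.
No other stage is forced both after fetch and before scan.

sign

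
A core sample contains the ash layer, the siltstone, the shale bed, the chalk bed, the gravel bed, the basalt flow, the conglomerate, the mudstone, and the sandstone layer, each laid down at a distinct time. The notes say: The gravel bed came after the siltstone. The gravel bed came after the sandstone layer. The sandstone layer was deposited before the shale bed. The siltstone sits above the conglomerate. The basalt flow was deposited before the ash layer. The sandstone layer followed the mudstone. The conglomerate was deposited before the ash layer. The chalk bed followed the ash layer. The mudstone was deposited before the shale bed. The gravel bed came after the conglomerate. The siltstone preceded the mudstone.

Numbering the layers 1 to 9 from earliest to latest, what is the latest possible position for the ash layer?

8

The ash layer must come before the chalk bed — 1 layer forced after it.
Everything else can be placed before the ash layer in some valid order, so the ash layer can sit as late as position 9 − 1 = 8.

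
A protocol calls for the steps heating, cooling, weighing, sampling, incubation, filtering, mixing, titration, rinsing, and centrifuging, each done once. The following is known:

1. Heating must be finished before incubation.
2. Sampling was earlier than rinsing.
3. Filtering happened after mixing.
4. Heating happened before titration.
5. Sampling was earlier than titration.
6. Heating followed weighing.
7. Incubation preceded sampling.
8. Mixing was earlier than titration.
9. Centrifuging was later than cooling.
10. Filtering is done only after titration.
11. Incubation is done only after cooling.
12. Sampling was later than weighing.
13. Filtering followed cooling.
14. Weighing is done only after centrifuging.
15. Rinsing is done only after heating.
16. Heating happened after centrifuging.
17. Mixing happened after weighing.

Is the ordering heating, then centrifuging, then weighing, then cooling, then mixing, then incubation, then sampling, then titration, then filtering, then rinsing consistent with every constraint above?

The constraints require weighing before heating, but in the proposed sequence heating appears ahead of weighing. That one violation is enough.

no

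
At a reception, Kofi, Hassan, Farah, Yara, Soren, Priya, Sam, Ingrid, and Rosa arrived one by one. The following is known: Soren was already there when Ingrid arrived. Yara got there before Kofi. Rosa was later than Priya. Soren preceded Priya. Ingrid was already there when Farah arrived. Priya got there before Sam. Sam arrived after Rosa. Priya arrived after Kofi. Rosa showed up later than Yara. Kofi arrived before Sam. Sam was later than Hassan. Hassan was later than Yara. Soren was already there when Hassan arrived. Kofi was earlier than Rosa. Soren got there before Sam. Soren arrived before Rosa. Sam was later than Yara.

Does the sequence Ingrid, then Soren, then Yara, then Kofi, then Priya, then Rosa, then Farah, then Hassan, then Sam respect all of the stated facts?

The constraints require Soren before Ingrid, but in the proposed sequence Ingrid appears ahead of Soren. That one violation is enough.

no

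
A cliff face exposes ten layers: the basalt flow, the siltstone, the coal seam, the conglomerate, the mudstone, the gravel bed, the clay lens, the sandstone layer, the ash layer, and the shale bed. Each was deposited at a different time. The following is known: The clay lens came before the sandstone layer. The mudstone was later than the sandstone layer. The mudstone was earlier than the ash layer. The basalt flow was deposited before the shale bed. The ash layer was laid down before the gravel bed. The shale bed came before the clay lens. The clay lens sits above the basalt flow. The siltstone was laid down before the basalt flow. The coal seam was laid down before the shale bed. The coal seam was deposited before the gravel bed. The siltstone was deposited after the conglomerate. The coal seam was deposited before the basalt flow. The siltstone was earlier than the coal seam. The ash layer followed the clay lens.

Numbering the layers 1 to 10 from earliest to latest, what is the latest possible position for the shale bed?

5

The shale bed must come before the ash layer, the clay lens, the gravel bed, the mudstone, and the sandstone layer — 5 layers forced after it.
Everything else can be placed before the shale bed in some valid order, so the shale bed can sit as late as position 10 − 5 = 5.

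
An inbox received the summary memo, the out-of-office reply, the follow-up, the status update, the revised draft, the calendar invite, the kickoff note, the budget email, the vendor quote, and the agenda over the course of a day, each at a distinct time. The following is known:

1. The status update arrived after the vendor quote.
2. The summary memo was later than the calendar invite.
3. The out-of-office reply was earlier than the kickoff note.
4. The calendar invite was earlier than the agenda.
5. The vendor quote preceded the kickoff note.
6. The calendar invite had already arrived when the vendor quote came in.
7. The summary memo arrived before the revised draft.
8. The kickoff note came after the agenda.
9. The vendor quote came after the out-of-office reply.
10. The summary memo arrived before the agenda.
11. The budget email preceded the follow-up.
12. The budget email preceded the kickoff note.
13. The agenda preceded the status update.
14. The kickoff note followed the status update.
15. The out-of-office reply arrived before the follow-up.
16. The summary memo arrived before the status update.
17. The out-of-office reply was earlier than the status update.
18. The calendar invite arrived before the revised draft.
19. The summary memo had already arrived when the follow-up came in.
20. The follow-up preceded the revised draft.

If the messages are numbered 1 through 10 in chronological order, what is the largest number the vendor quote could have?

The vendor quote must come before the kickoff note and the status update — 2 messages forced after it.
Everything else can be placed before the vendor quote in some valid order, so the vendor quote can sit as late as position 10 − 2 = 8.

8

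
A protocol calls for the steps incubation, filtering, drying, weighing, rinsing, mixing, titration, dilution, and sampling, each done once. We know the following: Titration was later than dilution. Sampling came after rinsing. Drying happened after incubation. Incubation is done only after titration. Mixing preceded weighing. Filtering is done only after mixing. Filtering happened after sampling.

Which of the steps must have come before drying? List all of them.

dilution, incubation, titration

Directly stated before drying: incubation.
Dilution reaches drying via dilution → titration → incubation → drying.
Titration reaches drying via titration → incubation → drying.
No chain forces filtering (or any of the others) ahead of drying.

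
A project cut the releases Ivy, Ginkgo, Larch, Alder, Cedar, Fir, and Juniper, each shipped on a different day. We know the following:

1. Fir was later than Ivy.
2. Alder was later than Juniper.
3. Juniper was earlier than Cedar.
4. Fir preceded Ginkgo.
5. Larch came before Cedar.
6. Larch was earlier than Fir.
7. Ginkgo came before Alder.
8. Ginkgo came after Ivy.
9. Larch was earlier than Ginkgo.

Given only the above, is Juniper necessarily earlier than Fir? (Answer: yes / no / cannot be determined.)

cannot be determined

No chain of stated constraints runs from Juniper to Fir, and none runs from Fir to Juniper either.
So the relative order of Juniper and Fir is not fixed by the given facts.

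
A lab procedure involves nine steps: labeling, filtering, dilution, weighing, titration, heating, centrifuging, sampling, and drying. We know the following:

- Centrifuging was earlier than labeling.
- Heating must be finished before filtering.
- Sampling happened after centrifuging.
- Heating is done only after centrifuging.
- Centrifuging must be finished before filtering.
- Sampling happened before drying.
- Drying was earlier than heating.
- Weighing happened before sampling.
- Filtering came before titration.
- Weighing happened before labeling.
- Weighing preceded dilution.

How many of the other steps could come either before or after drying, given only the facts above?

Forced before drying: centrifuging, sampling, and weighing; forced after drying: filtering, heating, and titration.
That leaves dilution and labeling with no forced order relative to drying — 2.

2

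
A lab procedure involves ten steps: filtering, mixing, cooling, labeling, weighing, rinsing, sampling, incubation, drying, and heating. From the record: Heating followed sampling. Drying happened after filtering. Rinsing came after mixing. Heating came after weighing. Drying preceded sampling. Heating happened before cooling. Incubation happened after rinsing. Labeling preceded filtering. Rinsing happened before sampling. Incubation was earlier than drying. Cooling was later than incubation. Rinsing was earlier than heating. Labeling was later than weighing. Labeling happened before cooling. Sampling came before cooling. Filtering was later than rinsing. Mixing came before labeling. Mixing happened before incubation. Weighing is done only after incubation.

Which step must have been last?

cooling

Every other step has a chain of constraints placing it before cooling, so cooling is last.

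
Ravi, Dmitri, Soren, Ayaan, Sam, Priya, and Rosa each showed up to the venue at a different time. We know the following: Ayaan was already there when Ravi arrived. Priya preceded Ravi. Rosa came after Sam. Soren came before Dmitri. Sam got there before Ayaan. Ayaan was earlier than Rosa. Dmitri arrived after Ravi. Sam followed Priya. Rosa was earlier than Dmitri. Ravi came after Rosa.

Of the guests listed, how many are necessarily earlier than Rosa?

3

Directly stated before Rosa: Ayaan and Sam.
Priya reaches Rosa via Priya → Sam → Rosa.
No chain forces Dmitri (or any of the others) ahead of Rosa.
That's Ayaan, Priya, and Sam — 3 in all.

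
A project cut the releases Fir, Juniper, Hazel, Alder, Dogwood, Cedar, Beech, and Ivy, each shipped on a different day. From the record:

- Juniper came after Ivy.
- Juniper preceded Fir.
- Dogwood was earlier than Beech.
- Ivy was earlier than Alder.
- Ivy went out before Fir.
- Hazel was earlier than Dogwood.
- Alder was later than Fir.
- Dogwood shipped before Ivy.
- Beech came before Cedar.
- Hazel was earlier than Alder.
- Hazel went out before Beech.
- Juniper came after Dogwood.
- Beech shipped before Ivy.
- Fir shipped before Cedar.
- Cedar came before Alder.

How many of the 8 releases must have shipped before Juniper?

Directly stated before Juniper: Dogwood and Ivy.
Beech reaches Juniper via Beech → Ivy → Juniper.
Hazel reaches Juniper via Hazel → Dogwood → Juniper.
No chain forces Alder (or any of the others) ahead of Juniper.
That's Beech, Dogwood, Hazel, and Ivy — 4 in all.

4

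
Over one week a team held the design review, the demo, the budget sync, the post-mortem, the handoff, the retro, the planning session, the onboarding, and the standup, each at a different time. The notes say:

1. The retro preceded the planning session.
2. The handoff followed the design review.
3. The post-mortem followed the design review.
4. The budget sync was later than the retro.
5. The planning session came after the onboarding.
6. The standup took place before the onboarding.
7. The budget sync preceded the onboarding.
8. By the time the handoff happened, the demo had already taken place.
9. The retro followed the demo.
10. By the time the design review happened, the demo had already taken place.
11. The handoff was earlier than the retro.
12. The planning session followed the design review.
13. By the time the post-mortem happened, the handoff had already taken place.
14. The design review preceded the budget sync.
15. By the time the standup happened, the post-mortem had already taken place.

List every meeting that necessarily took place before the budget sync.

Directly stated before the budget sync: the design review and the retro.
The demo reaches the budget sync via the demo → the retro → the budget sync.
The handoff reaches the budget sync via the handoff → the retro → the budget sync.

the demo, the design review, the handoff, the retro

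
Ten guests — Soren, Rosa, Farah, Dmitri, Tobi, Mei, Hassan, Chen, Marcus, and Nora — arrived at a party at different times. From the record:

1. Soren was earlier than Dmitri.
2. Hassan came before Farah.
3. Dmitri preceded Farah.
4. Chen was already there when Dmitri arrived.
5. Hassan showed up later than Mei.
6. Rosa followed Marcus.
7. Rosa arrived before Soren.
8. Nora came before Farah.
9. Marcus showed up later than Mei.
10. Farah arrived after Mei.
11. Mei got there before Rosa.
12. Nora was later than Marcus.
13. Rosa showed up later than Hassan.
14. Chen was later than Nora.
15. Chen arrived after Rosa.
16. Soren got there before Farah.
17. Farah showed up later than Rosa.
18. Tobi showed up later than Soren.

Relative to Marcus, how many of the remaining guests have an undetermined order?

1

Forced before Marcus: Mei; forced after Marcus: Chen, Dmitri, Farah, Nora, Rosa, Soren, and Tobi.
That leaves Hassan with no forced order relative to Marcus — 1.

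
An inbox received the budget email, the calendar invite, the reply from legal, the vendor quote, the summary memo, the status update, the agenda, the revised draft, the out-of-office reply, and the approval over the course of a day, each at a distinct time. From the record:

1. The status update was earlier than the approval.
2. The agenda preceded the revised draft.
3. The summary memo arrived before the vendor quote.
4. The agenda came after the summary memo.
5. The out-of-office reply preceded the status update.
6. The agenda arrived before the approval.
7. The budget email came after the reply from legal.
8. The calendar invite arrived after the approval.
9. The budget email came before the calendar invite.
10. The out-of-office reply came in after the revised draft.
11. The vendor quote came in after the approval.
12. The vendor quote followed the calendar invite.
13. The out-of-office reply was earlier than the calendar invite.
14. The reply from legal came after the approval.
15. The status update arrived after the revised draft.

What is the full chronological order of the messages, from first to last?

the summary memo, the agenda, the revised draft, the out-of-office reply, the status update, the approval, the reply from legal, the budget email, the calendar invite, the vendor quote

The constraints fix every adjacent pair, so only one ordering works:
the summary memo → the agenda → the revised draft → the out-of-office reply → the status update → the approval → the reply from legal → the budget email → the calendar invite → the vendor quote.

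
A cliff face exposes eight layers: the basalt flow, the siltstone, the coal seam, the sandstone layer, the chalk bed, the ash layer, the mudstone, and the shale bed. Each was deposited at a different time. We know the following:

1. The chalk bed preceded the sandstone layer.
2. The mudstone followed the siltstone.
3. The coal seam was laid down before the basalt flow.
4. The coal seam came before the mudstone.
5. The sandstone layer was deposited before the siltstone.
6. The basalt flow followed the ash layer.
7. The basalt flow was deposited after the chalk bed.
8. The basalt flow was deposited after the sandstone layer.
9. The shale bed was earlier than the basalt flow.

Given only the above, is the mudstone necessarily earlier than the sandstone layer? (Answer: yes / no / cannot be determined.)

no

Tracing the constraints gives the sandstone layer → the siltstone → the mudstone, so the sandstone layer must come before the mudstone.
That means the mudstone cannot be before the sandstone layer.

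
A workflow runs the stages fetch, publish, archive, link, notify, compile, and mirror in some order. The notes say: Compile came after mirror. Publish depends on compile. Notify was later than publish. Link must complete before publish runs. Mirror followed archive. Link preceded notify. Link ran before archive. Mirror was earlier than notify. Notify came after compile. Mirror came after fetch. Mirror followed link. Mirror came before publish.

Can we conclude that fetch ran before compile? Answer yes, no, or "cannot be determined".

yes

Chain the constraints: fetch → mirror → compile. Each link is directly stated, so fetch comes before compile.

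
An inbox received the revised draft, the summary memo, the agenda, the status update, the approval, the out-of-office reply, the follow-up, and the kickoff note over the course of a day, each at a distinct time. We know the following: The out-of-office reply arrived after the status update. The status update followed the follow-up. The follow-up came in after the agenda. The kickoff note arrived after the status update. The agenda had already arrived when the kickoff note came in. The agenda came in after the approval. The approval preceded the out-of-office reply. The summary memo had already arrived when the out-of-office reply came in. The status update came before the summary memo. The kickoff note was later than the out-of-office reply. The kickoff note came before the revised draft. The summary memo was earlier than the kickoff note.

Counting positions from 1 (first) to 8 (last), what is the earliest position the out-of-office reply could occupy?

6

The agenda, the approval, the follow-up, the status update, and the summary memo must all come before the out-of-office reply — 5 forced predecessors.
Nothing else is forced ahead of the out-of-office reply, so its earliest slot is position 5 + 1 = 6.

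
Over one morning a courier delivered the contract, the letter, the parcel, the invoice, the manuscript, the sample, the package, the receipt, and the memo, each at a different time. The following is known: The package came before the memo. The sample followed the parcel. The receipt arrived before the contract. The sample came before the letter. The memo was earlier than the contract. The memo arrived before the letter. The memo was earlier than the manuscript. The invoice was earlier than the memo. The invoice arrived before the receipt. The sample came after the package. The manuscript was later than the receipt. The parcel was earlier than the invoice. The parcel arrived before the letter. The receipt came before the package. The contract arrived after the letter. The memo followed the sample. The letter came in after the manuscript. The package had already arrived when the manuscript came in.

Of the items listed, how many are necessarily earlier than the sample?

4

Directly stated before the sample: the package and the parcel.
The invoice reaches the sample via the invoice → the receipt → the package → the sample.
The receipt reaches the sample via the receipt → the package → the sample.
That's the invoice, the package, the parcel, and the receipt — 4 in all.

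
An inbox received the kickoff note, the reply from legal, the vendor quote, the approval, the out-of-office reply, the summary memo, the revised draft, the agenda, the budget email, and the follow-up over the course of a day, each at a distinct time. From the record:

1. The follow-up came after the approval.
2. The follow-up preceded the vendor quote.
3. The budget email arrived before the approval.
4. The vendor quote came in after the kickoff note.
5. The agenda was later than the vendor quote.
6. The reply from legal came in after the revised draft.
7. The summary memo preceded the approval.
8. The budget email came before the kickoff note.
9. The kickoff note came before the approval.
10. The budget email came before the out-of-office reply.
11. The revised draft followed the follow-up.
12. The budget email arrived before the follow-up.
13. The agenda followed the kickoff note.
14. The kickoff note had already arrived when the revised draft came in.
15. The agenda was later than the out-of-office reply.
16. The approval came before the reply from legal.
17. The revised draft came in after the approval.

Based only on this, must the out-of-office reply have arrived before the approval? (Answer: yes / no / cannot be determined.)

cannot be determined

No chain of stated constraints runs from the out-of-office reply to the approval, and none runs from the approval to the out-of-office reply either.
So the relative order of the out-of-office reply and the approval is not fixed by the given facts.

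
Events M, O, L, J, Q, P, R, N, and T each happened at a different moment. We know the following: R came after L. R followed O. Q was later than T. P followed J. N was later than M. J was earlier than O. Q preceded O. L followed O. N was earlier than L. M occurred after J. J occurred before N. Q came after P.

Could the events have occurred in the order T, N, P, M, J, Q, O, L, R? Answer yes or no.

The constraints require J before N, but in the proposed sequence N appears ahead of J. That one violation is enough.

no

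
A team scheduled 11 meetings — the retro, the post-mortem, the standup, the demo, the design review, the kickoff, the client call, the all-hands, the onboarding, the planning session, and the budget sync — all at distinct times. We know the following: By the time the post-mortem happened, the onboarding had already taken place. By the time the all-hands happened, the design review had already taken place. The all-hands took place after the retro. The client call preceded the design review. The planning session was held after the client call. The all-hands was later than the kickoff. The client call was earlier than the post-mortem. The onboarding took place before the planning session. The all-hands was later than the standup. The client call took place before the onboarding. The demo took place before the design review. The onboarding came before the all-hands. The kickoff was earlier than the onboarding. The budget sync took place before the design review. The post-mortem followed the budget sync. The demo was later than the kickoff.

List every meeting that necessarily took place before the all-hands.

Directly stated before the all-hands: the design review, the kickoff, the onboarding, the retro, and the standup.
The budget sync reaches the all-hands via the budget sync → the design review → the all-hands.
The client call reaches the all-hands via the client call → the design review → the all-hands.
The demo reaches the all-hands via the demo → the design review → the all-hands.

the budget sync, the client call, the demo, the design review, the kickoff, the onboarding, the retro, the standup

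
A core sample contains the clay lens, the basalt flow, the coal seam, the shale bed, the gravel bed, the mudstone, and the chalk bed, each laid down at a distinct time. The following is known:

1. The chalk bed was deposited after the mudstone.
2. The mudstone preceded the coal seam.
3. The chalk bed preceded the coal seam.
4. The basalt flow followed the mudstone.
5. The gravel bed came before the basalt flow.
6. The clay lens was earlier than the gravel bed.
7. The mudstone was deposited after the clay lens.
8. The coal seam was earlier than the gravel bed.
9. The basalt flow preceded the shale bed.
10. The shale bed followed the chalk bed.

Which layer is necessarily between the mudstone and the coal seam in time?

the chalk bed

Tracing the constraints gives the mudstone → the chalk bed → the coal seam, so the chalk bed sits after the mudstone and before the coal seam.
No other layer is forced both after the mudstone and before the coal seam.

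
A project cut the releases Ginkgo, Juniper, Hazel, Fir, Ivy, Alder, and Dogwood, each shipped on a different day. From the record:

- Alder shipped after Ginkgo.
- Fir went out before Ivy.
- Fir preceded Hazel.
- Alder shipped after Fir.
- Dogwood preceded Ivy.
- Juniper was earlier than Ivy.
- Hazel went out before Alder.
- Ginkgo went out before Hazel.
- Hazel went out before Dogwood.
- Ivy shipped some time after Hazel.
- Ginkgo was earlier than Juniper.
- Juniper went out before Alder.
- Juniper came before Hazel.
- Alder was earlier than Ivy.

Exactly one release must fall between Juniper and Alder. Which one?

Hazel

Tracing the constraints gives Juniper → Hazel → Alder, so Hazel sits after Juniper and before Alder.
No other release is forced both after Juniper and before Alder.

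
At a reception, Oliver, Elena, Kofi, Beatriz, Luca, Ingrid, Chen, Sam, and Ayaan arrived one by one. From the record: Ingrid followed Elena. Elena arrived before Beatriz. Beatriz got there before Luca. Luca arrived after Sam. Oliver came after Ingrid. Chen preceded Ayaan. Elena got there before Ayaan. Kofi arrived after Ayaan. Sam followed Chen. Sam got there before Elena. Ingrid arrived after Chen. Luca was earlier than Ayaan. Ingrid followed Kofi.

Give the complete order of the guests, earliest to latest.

Chen, Sam, Elena, Beatriz, Luca, Ayaan, Kofi, Ingrid, Oliver

The constraints fix every adjacent pair, so only one ordering works:
Chen → Sam → Elena → Beatriz → Luca → Ayaan → Kofi → Ingrid → Oliver.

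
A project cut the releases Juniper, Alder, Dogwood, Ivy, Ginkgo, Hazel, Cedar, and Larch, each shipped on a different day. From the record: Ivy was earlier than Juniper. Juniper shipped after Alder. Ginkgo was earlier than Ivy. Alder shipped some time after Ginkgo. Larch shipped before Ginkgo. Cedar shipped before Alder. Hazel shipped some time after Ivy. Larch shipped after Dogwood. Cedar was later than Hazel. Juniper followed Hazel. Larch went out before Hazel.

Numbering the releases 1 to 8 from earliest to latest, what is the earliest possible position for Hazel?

Dogwood, Ginkgo, Ivy, and Larch must all come before Hazel — 4 forced predecessors.
Nothing else is forced ahead of Hazel, so its earliest slot is position 4 + 1 = 5.

5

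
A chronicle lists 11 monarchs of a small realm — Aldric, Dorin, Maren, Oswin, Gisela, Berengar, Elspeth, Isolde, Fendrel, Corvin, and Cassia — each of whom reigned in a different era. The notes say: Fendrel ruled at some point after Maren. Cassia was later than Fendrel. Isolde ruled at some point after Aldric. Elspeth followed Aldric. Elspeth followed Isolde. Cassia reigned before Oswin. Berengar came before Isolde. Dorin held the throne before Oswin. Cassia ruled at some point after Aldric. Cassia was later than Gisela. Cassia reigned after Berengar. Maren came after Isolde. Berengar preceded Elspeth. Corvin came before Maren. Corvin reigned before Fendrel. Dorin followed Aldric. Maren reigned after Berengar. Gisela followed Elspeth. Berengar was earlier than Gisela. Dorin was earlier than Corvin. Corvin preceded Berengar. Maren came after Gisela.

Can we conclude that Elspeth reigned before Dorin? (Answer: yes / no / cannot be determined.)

no

Tracing the constraints gives Dorin → Corvin → Berengar → Elspeth, so Dorin must come before Elspeth.
That means Elspeth cannot be before Dorin.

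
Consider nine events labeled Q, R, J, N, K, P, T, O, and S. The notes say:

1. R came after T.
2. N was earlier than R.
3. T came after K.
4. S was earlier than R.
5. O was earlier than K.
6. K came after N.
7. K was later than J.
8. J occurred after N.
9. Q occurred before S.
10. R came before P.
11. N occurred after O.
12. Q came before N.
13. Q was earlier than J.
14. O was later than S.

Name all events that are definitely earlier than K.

Directly stated before K: J, N, and O.
Q reaches K via Q → N → K.
S reaches K via S → O → K.

J, N, O, Q, S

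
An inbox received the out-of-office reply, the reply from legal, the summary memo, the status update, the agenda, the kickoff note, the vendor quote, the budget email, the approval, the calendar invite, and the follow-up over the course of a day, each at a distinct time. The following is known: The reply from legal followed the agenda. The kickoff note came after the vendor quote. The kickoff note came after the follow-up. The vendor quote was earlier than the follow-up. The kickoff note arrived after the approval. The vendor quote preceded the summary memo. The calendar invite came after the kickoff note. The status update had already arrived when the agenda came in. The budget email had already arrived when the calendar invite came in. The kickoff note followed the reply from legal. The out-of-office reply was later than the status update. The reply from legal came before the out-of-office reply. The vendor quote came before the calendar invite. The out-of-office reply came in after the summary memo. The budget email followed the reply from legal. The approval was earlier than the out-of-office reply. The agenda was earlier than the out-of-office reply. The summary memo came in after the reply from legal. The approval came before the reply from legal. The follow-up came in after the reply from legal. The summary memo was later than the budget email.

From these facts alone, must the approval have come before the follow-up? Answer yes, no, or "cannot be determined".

Chain the constraints: the approval → the reply from legal → the follow-up. Each link is directly stated, so the approval comes before the follow-up.

yes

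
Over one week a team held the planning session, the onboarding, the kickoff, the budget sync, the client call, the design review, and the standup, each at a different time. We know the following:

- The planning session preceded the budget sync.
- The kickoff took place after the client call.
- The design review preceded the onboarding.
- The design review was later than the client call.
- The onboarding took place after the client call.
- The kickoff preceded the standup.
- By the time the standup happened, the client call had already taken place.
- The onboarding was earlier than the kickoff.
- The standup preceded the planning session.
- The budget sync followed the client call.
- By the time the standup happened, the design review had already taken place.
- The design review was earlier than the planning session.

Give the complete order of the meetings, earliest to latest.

the client call, the design review, the onboarding, the kickoff, the standup, the planning session, the budget sync

The constraints fix every adjacent pair, so only one ordering works:
the client call → the design review → the onboarding → the kickoff → the standup → the planning session → the budget sync.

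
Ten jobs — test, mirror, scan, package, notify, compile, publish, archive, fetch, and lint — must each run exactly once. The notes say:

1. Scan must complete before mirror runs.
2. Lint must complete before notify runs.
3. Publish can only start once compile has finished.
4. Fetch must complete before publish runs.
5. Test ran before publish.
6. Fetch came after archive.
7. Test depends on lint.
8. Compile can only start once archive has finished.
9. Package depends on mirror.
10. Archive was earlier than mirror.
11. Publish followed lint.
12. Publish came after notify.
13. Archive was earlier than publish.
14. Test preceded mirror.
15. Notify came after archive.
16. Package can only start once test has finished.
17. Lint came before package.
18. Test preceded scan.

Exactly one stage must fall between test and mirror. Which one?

Tracing the constraints gives test → scan → mirror, so scan sits after test and before mirror.
No other stage is forced both after test and before mirror.

scan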